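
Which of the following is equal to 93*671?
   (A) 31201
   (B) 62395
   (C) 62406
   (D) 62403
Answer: D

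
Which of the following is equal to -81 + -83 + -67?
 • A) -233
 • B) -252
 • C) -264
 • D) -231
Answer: D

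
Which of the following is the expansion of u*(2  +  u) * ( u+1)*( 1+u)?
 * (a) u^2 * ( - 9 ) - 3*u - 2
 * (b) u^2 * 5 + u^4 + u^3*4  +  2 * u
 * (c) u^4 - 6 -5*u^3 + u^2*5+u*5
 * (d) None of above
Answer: b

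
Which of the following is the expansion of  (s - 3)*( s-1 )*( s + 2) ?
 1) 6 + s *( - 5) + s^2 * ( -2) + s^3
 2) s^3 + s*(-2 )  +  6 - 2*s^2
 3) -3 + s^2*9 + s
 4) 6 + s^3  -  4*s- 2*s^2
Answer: 1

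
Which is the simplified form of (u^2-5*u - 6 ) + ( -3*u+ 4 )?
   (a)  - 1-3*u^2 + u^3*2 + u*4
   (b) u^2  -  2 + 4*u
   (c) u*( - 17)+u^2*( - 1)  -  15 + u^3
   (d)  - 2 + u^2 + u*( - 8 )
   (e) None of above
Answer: d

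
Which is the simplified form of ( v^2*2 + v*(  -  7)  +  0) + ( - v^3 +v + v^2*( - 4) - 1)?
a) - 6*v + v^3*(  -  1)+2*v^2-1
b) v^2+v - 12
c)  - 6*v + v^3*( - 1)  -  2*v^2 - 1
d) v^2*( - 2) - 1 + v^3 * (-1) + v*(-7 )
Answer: c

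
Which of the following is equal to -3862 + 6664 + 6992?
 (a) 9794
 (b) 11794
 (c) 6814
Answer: a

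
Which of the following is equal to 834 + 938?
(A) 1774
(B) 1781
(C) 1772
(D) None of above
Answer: C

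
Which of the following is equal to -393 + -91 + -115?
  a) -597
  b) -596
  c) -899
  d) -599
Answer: d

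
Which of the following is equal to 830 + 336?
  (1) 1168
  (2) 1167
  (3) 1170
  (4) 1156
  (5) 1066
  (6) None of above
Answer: 6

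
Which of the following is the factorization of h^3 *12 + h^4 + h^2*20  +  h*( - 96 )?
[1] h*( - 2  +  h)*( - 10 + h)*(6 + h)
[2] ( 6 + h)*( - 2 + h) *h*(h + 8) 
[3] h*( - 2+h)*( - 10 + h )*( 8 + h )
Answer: 2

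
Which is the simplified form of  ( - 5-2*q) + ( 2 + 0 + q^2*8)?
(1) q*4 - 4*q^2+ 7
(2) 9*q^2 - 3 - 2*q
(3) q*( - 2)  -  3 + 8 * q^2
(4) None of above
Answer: 3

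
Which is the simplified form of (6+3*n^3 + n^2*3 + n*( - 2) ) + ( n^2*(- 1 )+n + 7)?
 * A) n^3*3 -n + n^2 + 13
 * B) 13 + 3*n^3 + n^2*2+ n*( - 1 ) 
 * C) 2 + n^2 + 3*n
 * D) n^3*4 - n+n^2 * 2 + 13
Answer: B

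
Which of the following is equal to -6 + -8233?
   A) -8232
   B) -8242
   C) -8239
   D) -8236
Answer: C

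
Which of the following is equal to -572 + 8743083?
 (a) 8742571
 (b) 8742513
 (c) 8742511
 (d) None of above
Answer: c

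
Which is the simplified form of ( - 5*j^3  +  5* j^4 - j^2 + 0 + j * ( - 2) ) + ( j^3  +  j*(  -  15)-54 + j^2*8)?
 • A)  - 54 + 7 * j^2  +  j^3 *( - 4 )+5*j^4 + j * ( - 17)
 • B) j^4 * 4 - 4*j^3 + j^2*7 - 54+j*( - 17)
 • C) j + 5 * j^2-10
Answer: A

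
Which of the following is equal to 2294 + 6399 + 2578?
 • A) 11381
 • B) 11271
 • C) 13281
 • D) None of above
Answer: B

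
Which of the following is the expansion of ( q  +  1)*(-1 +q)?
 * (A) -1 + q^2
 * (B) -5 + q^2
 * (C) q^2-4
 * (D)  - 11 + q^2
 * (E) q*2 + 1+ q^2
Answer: A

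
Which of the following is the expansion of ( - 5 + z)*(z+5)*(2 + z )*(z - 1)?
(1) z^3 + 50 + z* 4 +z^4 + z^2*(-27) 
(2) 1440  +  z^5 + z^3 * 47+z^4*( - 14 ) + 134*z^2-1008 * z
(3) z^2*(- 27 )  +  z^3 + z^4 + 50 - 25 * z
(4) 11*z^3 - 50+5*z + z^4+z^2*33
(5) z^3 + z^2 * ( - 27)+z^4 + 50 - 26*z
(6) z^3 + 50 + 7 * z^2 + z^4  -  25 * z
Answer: 3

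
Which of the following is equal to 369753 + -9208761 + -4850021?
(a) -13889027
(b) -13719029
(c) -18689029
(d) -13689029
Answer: d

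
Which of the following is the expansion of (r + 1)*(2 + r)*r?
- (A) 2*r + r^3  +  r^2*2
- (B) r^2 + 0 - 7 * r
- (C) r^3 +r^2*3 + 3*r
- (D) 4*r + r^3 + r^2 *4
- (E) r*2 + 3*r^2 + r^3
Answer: E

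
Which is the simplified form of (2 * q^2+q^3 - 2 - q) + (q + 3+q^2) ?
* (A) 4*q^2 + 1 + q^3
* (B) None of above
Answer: B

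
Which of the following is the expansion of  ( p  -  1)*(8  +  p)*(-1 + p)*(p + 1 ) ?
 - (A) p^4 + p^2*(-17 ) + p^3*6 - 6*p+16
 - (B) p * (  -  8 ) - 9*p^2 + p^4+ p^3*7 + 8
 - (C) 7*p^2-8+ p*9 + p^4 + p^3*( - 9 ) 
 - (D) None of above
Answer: D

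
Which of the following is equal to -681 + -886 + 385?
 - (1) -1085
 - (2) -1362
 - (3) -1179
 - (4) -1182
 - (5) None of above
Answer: 4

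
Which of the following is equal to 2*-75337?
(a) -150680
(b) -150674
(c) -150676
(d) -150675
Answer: b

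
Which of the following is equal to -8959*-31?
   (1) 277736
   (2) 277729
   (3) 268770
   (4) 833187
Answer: 2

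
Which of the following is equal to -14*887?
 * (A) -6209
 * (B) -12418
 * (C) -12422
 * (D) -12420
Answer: B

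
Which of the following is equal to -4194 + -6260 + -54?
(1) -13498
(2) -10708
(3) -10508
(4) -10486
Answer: 3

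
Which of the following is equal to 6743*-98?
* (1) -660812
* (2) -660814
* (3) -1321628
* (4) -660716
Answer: 2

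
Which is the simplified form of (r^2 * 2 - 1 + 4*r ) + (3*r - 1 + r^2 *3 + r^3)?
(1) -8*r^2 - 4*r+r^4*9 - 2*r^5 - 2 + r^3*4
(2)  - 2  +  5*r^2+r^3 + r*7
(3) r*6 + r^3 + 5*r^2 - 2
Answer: 2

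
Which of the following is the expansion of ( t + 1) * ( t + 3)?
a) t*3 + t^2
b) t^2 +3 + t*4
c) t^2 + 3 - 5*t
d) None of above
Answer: b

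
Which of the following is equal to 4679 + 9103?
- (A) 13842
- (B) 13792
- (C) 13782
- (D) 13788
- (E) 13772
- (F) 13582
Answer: C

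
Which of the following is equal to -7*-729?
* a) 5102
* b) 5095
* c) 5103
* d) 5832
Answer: c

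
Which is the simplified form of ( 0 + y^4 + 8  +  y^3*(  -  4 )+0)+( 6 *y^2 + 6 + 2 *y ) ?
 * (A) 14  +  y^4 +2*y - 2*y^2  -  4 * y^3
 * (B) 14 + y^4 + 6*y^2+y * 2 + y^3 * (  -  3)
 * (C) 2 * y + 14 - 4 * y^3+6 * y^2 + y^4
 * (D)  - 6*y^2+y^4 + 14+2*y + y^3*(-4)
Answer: C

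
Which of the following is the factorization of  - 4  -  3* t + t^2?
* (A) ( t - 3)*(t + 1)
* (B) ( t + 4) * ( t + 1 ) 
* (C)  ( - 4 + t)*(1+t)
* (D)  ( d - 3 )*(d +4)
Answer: C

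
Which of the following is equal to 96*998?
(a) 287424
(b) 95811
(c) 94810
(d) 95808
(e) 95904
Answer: d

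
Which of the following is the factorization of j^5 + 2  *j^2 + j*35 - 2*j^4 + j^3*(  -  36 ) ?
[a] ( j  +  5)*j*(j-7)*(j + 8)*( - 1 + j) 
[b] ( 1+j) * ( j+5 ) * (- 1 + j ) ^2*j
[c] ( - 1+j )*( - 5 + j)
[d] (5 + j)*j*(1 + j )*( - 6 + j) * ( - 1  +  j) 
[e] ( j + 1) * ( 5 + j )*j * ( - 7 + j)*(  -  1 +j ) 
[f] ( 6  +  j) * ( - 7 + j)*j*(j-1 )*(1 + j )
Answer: e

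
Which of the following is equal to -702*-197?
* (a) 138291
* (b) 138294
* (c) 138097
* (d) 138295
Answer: b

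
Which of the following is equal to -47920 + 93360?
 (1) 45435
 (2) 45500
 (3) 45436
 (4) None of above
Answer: 4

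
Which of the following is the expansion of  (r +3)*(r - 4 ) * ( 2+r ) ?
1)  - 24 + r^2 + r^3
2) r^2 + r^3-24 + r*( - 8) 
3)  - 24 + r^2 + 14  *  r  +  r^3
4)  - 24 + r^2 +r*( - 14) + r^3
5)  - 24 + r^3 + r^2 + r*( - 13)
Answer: 4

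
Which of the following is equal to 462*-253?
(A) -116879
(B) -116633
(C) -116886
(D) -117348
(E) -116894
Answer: C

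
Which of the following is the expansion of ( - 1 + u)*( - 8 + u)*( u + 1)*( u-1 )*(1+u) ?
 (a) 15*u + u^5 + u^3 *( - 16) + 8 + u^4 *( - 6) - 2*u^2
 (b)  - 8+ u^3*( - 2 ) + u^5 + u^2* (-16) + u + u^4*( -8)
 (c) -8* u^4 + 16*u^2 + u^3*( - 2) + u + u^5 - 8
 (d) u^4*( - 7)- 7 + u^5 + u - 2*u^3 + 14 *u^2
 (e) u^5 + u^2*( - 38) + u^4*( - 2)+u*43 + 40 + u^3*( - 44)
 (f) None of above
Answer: c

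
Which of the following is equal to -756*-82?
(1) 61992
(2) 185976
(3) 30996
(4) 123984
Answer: 1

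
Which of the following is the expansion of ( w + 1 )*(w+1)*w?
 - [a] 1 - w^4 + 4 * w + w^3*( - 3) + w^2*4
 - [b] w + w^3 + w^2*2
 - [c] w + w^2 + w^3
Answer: b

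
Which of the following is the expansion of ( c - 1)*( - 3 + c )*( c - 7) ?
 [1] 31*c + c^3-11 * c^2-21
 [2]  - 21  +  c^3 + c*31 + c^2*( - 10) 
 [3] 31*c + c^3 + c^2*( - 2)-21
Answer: 1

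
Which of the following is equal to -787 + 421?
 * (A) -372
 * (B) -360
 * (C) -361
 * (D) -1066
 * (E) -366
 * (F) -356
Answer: E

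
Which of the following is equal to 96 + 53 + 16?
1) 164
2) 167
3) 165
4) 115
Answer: 3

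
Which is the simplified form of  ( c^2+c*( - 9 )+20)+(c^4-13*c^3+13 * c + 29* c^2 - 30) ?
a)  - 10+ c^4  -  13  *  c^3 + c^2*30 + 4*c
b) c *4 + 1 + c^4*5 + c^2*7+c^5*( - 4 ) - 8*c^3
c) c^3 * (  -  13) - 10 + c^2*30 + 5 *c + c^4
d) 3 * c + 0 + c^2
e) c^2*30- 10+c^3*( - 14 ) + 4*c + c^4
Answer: a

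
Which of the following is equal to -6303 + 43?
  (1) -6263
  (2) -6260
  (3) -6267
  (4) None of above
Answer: 2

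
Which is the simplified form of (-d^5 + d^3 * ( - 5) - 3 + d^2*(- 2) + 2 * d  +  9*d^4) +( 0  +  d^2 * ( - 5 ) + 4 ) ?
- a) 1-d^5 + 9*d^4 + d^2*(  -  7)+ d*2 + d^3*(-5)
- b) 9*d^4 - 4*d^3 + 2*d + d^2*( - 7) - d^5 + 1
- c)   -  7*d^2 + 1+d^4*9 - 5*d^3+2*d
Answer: a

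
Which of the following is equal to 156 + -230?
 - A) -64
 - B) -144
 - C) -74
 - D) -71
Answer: C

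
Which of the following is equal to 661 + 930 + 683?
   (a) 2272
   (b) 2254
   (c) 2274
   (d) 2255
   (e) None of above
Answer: c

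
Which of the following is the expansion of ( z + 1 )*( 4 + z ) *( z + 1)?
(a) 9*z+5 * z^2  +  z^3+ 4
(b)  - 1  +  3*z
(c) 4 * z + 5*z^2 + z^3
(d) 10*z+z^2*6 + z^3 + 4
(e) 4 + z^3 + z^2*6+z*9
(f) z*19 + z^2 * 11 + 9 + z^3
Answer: e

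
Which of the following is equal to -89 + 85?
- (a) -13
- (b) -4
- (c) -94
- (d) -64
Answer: b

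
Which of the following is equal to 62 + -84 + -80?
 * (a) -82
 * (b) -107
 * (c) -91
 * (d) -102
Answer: d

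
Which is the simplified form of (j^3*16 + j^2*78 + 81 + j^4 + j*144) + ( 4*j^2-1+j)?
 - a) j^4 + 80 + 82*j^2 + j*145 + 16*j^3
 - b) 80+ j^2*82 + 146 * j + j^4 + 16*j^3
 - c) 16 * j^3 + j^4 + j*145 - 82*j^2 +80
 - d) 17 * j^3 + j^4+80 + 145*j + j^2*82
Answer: a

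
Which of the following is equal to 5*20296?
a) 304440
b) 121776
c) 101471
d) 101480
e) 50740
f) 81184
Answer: d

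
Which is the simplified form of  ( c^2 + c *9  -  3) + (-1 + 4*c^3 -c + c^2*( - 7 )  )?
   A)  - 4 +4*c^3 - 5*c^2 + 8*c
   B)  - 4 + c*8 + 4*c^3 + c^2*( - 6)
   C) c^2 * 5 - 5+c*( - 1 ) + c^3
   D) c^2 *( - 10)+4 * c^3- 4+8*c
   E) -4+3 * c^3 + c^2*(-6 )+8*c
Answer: B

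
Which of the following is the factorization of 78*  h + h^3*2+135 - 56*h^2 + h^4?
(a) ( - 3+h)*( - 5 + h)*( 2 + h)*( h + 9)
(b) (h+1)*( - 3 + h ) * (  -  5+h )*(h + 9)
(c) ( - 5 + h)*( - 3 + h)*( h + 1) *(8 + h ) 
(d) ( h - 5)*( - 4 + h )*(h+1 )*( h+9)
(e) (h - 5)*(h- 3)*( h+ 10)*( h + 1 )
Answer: b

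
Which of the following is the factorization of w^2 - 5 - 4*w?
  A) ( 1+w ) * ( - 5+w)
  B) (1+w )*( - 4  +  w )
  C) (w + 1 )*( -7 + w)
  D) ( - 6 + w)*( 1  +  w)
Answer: A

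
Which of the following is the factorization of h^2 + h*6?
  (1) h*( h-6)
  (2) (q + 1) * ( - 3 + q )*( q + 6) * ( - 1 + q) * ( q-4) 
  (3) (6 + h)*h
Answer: 3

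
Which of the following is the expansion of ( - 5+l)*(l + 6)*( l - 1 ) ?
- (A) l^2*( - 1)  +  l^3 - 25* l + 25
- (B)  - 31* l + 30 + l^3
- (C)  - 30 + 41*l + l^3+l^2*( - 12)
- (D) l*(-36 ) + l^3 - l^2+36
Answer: B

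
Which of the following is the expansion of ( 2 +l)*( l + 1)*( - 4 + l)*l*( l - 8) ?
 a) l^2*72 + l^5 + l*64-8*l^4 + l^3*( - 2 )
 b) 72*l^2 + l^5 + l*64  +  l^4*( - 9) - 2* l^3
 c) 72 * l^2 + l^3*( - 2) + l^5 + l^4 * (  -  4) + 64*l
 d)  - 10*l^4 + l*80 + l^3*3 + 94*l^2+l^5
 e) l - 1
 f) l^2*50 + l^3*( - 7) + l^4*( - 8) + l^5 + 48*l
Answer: b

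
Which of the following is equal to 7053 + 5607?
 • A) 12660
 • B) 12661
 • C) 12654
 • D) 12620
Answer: A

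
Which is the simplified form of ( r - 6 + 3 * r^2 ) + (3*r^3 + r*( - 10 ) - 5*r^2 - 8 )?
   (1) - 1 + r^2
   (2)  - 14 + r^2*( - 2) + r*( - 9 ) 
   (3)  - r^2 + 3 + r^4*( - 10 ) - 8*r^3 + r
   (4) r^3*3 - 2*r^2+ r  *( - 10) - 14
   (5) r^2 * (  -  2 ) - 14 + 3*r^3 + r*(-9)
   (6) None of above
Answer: 5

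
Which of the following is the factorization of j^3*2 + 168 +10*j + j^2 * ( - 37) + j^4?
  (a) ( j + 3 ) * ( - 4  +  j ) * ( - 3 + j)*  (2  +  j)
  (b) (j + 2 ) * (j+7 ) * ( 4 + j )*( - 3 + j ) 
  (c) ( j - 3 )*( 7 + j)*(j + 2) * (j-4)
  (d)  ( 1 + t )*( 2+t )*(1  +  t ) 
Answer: c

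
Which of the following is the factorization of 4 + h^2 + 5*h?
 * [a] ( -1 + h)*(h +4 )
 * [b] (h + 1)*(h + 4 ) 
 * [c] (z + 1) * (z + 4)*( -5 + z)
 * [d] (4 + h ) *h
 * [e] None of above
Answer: b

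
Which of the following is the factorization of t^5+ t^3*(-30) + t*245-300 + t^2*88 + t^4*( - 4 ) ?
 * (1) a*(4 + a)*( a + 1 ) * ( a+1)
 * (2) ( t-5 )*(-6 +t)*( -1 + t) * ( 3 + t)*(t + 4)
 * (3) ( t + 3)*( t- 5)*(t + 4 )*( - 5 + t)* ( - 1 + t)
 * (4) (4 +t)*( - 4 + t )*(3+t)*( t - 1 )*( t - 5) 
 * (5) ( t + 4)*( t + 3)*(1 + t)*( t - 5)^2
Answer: 3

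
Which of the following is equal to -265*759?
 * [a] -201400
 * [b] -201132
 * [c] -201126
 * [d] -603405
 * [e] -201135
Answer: e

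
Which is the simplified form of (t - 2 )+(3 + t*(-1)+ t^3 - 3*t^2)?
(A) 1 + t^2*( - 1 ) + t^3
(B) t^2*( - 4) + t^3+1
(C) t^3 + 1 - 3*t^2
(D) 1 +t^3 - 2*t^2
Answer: C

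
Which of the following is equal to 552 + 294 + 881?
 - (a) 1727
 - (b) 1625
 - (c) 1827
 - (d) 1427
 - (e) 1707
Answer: a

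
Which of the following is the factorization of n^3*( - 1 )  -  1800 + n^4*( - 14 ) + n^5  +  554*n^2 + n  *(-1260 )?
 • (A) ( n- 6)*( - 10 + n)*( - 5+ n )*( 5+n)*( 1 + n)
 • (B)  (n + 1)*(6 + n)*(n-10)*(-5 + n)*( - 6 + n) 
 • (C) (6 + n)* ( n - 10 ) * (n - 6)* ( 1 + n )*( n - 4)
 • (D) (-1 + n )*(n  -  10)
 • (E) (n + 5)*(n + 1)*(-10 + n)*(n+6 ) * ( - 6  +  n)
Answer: B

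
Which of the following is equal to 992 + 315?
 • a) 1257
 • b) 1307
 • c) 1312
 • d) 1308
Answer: b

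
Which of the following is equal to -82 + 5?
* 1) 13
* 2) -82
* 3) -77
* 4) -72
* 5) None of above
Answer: 3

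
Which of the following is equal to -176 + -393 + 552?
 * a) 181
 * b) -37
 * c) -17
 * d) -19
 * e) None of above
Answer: c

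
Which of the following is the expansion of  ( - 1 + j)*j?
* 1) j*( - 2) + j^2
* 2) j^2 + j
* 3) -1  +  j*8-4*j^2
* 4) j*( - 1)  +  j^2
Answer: 4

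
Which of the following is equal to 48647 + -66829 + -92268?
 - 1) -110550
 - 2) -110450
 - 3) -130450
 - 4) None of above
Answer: 2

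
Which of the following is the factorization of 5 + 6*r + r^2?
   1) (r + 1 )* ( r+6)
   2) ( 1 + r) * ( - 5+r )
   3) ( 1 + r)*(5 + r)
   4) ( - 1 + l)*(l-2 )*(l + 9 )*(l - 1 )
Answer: 3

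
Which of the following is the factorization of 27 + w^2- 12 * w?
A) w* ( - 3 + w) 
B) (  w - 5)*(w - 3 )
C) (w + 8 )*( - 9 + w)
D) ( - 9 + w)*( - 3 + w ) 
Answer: D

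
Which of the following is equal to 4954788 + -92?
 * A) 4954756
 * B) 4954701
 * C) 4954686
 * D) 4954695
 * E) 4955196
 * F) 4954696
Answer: F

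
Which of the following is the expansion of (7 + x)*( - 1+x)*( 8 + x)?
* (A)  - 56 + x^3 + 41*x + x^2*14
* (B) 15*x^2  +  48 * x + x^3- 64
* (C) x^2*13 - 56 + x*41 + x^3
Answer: A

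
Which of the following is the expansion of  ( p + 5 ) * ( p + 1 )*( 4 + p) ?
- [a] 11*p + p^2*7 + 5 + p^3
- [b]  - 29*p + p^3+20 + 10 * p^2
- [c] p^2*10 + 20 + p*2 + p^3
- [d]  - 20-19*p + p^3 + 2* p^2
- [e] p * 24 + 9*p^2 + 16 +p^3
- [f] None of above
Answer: f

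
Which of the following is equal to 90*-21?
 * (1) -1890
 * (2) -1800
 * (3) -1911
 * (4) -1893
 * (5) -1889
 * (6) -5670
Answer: 1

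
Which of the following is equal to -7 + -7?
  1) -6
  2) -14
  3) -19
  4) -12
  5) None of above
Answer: 2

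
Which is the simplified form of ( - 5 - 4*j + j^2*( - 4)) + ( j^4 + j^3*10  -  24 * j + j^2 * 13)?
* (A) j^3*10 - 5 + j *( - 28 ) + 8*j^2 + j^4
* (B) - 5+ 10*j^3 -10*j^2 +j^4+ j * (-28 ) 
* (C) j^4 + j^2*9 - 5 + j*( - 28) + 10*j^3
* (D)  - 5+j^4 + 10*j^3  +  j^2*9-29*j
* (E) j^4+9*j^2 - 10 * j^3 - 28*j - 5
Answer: C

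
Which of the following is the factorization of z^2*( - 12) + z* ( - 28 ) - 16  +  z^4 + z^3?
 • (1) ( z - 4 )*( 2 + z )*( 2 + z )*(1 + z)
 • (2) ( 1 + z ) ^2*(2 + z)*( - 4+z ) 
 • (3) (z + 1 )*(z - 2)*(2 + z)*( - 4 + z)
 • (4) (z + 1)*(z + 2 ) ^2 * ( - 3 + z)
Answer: 1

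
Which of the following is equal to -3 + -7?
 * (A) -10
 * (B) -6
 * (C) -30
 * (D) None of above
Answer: A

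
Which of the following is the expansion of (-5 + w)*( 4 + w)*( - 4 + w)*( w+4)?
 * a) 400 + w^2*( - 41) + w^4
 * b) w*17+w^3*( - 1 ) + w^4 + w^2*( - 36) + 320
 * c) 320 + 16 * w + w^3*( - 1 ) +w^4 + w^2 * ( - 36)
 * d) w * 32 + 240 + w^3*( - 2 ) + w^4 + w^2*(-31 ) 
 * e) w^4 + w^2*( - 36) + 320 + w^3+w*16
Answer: c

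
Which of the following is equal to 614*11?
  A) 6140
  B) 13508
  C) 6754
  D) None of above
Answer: C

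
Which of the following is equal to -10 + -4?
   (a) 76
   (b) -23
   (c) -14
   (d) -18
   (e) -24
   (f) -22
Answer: c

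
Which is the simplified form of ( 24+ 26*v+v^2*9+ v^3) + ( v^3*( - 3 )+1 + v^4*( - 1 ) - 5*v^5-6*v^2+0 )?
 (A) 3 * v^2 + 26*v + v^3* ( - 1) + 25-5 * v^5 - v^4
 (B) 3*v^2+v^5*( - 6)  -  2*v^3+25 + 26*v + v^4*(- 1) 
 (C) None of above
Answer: C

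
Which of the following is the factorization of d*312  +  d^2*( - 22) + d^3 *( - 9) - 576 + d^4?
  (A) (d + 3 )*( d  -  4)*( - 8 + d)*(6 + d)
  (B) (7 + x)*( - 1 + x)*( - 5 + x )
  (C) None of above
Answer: C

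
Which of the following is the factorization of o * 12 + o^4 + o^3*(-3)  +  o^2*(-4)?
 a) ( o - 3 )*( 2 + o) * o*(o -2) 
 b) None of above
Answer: a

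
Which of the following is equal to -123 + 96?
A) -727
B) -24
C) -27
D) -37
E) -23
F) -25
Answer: C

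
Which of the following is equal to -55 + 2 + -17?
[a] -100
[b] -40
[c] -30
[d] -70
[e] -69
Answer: d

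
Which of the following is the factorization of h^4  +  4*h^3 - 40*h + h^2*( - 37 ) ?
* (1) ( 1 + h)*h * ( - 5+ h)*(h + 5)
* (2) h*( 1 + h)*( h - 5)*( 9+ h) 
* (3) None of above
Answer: 3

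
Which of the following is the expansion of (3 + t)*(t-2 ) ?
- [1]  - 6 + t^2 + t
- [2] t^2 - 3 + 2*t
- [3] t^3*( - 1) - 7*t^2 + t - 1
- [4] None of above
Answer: 1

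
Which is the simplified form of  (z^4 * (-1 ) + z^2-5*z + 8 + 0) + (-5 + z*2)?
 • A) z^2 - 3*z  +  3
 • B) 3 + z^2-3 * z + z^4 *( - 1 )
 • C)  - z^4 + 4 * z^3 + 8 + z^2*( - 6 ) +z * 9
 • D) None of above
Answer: B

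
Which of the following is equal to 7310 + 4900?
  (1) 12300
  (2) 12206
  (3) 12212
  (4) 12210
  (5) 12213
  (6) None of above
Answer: 4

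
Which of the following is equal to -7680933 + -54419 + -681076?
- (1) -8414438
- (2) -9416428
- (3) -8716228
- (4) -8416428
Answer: 4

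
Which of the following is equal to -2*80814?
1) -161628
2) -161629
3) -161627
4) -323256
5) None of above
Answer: 1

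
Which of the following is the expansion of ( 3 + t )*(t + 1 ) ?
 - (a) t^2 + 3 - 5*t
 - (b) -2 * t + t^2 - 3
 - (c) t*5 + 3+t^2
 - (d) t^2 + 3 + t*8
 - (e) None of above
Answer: e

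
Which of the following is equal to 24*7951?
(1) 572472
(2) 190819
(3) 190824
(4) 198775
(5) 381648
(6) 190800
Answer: 3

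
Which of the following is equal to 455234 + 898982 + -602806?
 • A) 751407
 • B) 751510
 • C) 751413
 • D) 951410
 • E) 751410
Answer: E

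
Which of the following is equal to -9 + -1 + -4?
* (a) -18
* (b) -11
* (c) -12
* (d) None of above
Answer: d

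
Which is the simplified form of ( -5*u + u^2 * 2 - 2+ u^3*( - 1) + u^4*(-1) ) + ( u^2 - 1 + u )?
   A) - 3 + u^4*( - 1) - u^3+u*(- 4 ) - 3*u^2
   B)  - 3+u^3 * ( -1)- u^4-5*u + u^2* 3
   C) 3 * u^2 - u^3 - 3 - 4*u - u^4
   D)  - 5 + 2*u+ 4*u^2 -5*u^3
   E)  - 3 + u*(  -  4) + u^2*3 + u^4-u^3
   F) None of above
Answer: C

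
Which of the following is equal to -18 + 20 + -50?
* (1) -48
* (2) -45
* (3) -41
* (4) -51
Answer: 1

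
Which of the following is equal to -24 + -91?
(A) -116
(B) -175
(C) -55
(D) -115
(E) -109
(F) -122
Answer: D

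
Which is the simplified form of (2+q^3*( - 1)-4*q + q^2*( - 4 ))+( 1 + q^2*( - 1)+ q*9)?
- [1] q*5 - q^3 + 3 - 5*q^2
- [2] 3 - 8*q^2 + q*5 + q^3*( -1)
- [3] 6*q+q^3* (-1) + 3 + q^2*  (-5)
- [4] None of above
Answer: 1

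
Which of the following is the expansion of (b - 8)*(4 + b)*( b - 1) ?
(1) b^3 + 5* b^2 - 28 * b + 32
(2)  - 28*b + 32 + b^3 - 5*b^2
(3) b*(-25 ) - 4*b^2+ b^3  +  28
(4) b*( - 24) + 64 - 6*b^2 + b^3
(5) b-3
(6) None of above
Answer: 2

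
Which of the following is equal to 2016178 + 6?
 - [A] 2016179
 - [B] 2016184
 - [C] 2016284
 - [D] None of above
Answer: B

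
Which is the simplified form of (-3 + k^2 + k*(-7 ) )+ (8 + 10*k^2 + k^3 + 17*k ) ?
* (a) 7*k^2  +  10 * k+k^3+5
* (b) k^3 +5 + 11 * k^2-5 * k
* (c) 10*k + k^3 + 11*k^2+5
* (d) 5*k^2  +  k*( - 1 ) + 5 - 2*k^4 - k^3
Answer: c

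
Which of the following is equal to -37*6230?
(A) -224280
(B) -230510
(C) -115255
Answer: B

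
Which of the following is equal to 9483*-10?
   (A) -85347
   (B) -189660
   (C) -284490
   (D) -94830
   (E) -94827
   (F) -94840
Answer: D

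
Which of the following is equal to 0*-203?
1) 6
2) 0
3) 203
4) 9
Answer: 2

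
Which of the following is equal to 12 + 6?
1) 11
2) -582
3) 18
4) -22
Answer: 3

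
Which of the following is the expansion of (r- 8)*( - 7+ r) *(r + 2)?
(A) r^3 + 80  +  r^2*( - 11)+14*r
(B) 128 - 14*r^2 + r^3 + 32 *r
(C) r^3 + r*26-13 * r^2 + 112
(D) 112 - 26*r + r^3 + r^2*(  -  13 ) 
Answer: C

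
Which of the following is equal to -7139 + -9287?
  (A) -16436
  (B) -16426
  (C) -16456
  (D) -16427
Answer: B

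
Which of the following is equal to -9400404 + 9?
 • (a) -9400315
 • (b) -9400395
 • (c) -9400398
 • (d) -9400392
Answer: b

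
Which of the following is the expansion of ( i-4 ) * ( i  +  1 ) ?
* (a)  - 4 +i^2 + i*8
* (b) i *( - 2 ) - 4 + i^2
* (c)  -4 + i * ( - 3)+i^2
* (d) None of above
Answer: c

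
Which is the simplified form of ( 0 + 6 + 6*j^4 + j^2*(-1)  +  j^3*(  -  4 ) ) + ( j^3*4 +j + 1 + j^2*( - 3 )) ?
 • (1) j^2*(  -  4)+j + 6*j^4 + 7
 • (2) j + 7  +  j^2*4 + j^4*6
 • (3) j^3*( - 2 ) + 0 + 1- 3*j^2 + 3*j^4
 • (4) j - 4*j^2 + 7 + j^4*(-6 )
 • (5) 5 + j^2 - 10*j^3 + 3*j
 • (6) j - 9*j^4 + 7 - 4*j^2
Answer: 1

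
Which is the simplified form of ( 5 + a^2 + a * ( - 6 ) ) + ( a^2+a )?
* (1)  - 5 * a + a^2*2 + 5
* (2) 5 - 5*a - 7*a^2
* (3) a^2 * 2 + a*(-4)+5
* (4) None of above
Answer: 1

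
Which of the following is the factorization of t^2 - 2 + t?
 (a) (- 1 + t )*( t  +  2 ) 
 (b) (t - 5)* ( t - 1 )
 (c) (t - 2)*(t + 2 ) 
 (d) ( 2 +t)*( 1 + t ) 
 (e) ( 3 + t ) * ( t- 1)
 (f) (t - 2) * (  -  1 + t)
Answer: a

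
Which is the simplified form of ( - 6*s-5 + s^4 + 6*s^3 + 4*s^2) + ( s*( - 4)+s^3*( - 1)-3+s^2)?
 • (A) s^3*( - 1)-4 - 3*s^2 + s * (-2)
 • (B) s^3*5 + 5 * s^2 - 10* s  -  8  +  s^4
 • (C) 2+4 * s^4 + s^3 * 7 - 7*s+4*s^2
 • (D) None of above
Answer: B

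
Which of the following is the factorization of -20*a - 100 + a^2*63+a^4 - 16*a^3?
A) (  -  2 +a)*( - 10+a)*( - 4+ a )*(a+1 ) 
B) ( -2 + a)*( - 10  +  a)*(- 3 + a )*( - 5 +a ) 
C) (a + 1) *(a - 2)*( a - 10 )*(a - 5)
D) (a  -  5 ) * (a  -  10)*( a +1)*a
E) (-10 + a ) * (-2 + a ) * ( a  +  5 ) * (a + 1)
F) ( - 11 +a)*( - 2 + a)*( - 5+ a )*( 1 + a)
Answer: C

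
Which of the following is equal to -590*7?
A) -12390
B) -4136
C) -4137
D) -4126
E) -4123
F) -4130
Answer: F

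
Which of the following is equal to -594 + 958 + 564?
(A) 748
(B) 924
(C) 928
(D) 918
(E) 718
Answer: C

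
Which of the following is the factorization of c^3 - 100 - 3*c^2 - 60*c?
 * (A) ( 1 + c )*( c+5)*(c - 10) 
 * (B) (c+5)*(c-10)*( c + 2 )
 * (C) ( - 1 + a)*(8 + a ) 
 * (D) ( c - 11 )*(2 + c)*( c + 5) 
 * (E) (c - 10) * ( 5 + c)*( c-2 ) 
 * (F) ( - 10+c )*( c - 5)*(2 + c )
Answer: B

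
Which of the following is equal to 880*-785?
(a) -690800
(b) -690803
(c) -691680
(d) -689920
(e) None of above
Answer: a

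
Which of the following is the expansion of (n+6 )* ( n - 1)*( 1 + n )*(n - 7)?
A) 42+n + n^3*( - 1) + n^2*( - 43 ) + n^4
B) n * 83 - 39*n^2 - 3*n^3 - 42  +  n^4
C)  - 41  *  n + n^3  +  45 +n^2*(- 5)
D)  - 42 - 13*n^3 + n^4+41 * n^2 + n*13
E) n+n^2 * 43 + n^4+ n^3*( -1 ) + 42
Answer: A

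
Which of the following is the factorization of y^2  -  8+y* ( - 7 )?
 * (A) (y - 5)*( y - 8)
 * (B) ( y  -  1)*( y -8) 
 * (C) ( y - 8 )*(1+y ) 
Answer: C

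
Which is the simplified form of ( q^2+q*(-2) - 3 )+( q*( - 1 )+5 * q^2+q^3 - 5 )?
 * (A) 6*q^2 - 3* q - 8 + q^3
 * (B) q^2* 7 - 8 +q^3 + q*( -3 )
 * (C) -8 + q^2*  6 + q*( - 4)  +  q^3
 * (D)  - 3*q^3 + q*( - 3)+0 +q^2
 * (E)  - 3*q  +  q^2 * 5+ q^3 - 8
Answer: A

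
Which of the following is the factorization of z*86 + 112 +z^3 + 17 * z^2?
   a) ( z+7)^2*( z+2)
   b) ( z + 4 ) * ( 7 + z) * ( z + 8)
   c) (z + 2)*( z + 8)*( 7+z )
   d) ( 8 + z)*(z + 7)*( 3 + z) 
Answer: c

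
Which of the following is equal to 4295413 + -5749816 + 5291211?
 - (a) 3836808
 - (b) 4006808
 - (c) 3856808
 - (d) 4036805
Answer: a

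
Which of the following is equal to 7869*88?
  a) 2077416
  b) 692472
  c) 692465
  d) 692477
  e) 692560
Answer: b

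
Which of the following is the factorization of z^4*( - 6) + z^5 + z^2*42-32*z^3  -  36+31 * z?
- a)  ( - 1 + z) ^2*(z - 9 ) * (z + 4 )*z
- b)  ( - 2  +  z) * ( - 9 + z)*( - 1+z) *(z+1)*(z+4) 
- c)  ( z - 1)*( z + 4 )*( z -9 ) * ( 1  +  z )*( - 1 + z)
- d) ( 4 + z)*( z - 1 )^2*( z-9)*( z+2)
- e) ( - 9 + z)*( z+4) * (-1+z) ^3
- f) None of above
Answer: c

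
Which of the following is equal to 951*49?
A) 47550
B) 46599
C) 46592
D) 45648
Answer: B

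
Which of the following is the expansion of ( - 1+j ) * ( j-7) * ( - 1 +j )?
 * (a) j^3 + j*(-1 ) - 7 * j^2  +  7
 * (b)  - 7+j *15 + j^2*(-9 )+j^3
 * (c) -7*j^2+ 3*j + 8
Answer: b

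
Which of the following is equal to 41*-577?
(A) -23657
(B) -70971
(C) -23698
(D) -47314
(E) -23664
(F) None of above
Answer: A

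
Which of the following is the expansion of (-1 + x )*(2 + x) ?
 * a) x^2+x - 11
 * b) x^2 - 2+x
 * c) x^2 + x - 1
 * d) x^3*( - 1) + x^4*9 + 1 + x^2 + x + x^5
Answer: b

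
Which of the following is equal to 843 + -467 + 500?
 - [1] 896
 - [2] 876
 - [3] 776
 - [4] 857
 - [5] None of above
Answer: 2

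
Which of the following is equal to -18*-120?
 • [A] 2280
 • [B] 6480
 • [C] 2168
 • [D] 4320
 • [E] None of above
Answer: E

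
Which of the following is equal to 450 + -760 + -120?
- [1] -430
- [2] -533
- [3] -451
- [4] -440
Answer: 1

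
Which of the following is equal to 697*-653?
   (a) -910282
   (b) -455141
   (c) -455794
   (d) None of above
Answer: b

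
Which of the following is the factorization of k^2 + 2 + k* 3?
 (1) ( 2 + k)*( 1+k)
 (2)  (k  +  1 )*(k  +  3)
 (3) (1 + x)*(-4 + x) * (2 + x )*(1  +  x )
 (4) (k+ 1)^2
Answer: 1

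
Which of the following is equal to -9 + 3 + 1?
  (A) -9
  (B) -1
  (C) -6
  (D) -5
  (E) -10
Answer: D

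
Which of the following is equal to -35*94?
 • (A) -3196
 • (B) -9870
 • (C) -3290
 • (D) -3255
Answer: C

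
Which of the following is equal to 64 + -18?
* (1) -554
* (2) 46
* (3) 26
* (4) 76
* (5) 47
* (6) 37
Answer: 2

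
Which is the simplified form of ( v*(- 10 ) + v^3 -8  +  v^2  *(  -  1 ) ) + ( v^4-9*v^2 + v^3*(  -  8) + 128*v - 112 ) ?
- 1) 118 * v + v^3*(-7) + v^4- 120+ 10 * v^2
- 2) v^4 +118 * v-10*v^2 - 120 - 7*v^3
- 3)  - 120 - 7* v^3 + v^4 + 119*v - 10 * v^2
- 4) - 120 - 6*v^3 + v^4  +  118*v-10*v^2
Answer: 2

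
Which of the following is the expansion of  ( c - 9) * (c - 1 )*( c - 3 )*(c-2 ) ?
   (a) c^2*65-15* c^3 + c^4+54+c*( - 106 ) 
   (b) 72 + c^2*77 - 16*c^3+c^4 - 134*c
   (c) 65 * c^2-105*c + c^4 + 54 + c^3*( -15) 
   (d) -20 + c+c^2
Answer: c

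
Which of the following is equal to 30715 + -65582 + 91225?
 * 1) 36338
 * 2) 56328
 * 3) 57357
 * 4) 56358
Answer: 4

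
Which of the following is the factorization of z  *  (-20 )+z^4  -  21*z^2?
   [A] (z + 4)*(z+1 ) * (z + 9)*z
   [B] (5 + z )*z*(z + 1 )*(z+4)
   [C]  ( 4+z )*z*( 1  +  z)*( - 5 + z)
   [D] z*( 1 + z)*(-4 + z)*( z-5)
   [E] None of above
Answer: C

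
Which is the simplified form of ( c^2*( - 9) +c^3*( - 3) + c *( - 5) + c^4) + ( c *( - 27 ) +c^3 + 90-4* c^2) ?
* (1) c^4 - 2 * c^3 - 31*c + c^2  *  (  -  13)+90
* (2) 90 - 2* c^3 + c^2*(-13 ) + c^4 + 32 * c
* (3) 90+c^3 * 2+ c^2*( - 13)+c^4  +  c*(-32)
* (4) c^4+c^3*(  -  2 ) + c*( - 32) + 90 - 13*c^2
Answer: 4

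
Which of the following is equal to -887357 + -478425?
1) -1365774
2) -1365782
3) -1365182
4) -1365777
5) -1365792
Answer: 2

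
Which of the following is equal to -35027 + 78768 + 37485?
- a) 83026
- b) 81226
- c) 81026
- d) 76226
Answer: b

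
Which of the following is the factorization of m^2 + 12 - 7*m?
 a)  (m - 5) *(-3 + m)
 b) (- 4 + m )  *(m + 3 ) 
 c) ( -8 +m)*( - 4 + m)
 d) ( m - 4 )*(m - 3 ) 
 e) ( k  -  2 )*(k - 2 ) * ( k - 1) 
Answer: d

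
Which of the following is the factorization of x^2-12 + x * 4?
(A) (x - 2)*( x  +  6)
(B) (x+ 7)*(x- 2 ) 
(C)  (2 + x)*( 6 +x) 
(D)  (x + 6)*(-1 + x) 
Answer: A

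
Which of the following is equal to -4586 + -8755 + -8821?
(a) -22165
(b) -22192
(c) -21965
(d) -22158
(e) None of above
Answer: e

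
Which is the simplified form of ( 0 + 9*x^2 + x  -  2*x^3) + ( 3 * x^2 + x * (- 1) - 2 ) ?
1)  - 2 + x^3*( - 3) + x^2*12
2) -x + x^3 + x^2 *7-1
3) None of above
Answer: 3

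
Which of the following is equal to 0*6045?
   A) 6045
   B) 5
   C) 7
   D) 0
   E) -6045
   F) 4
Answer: D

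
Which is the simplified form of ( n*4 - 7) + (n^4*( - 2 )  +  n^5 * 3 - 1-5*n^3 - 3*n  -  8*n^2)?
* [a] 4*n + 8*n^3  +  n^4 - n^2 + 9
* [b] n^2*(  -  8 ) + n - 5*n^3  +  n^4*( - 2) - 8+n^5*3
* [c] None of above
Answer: b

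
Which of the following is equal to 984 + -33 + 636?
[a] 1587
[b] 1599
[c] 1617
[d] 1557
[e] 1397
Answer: a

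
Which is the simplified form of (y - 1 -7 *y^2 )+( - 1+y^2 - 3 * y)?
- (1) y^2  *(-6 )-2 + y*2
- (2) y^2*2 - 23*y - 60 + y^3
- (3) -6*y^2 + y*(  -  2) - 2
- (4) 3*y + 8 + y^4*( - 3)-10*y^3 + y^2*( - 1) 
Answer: 3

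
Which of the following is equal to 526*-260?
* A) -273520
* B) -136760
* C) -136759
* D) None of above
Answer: B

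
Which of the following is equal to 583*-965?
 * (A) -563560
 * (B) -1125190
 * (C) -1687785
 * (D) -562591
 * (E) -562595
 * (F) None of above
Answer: E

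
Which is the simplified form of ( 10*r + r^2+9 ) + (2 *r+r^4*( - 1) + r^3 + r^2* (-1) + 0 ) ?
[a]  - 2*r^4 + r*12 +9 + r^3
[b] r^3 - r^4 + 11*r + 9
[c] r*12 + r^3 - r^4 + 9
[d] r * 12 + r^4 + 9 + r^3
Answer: c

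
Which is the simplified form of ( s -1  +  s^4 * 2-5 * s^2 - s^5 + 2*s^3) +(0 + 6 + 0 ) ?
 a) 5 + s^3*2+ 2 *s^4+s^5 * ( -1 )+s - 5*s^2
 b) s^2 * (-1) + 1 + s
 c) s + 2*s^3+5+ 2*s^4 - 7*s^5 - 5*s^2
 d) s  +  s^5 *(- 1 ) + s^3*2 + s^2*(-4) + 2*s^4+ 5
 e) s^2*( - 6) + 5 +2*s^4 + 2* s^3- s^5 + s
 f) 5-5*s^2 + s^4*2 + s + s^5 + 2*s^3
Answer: a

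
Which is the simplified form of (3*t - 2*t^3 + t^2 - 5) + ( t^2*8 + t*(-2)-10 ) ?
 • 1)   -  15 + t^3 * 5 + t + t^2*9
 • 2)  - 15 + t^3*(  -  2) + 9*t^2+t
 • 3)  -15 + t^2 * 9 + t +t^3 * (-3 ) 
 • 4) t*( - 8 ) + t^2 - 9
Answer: 2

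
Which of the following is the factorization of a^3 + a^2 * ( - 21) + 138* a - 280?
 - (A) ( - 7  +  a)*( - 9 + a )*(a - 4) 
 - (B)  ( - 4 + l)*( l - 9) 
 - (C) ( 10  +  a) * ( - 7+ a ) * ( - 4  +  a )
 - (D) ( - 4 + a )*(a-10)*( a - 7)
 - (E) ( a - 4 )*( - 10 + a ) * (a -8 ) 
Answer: D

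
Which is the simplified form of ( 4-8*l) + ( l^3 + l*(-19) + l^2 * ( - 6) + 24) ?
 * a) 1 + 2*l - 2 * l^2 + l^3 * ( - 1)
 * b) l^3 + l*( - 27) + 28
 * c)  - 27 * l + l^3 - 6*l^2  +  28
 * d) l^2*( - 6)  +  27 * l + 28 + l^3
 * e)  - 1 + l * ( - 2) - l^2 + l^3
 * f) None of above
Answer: c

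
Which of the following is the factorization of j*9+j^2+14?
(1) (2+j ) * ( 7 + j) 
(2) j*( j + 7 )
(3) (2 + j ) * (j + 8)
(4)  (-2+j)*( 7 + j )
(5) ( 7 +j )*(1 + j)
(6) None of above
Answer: 1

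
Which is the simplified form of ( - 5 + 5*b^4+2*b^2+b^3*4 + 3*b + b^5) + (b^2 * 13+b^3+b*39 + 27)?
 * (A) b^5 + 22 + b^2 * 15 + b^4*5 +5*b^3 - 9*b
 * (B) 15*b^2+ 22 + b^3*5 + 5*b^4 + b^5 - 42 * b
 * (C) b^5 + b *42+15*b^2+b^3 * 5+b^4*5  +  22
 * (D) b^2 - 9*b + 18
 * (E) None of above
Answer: C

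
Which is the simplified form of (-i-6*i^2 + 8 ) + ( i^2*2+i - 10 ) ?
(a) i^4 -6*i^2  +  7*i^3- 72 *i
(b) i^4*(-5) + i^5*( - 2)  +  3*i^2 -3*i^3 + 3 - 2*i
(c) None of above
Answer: c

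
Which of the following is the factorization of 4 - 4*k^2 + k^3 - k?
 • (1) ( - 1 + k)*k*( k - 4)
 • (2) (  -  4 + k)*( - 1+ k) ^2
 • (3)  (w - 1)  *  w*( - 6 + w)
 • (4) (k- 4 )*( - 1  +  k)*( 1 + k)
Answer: 4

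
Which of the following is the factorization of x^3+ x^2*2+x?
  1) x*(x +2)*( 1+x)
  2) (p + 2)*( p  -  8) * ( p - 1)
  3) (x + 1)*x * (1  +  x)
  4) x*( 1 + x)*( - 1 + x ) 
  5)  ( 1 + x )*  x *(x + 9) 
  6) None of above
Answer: 3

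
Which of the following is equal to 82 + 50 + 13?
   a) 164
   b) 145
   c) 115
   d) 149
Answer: b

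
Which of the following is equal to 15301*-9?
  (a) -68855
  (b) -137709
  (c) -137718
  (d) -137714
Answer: b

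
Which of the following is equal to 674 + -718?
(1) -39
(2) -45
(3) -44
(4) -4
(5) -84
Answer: 3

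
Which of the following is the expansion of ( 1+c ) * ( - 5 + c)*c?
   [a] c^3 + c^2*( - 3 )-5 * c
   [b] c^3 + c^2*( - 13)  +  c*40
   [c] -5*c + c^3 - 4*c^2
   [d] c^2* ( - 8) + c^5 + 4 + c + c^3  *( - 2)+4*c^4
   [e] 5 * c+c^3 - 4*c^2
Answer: c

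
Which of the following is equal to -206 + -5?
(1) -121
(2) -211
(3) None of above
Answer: 2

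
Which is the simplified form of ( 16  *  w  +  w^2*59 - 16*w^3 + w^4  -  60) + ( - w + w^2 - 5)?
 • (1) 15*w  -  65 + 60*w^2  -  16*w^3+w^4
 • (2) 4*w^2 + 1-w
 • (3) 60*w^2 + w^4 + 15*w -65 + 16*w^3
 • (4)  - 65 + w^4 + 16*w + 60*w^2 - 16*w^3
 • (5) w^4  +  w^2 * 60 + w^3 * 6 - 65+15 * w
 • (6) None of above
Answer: 1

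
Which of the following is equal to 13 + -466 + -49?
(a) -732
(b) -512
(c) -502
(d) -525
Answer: c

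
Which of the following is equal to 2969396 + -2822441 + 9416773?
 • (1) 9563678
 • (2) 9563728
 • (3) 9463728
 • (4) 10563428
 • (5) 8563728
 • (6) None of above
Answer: 2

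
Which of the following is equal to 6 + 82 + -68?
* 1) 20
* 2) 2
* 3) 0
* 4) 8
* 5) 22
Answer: 1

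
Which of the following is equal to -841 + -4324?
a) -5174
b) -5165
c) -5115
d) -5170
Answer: b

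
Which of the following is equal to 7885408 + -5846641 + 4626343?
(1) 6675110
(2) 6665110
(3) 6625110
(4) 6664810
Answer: 2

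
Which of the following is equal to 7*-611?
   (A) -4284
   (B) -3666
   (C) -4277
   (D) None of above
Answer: C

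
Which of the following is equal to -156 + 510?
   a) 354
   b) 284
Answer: a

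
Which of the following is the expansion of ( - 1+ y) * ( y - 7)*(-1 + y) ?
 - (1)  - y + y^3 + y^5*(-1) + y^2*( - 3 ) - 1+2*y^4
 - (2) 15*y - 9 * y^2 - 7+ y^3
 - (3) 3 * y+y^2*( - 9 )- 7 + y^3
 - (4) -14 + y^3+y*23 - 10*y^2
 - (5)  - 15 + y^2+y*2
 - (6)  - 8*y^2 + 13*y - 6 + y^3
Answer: 2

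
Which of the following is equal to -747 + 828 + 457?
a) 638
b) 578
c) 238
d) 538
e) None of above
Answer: d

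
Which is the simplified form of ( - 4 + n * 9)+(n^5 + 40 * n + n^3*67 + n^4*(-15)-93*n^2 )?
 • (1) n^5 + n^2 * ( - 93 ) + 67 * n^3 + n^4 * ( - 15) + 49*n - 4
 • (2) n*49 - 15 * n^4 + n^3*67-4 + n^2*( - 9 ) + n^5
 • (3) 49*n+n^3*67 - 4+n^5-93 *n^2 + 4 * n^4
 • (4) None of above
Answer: 1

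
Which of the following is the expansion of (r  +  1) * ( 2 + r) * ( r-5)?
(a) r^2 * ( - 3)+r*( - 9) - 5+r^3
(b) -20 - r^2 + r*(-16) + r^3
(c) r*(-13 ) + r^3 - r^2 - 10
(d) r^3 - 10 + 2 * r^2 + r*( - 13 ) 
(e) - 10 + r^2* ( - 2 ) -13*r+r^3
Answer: e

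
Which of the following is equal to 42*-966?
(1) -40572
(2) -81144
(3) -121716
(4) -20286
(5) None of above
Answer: 1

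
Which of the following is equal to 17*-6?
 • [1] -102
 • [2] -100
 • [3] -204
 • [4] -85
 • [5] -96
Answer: 1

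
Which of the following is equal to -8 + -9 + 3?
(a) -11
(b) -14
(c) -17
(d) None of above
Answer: b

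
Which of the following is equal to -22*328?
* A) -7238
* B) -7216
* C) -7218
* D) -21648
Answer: B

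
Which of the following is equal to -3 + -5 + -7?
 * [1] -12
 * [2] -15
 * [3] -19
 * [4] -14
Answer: 2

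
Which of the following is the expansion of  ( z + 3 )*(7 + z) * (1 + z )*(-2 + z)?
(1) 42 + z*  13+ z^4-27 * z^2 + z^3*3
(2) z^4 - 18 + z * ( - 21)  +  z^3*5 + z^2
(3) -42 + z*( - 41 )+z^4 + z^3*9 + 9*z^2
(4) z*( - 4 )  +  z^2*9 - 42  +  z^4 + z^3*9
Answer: 3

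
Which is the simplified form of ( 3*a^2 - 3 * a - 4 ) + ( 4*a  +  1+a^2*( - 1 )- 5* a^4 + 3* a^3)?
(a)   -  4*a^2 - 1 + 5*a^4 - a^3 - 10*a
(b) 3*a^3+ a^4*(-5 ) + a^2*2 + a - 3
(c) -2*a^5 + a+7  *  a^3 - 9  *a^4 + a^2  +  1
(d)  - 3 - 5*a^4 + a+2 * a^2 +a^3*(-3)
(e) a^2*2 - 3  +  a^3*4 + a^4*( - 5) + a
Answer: b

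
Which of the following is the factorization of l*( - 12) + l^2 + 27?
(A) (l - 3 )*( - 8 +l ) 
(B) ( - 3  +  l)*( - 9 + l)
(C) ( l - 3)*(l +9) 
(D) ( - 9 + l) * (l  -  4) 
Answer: B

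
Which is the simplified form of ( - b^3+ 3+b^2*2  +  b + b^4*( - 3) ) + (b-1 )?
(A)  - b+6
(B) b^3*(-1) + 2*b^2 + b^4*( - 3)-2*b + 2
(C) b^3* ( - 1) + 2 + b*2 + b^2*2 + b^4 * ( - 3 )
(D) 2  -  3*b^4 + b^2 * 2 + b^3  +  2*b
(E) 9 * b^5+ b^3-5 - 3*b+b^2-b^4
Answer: C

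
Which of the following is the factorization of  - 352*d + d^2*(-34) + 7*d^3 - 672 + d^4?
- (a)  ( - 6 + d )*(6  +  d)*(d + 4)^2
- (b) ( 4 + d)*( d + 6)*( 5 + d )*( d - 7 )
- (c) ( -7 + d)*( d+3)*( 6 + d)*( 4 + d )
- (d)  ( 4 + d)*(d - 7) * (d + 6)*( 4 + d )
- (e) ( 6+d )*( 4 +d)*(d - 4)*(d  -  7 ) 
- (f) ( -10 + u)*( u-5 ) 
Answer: d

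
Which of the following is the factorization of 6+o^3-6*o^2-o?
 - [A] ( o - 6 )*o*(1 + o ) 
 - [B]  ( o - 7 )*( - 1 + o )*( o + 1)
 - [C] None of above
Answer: C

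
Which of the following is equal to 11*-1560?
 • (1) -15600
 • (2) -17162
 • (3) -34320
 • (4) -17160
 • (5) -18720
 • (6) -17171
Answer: 4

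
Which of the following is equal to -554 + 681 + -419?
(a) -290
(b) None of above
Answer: b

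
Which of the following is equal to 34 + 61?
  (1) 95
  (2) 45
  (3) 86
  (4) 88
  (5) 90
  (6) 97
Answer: 1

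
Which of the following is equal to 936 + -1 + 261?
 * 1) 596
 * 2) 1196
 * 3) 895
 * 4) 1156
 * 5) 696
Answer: 2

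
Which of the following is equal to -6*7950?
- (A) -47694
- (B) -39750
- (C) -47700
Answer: C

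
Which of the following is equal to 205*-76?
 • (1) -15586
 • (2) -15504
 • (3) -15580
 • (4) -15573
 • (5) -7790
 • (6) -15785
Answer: 3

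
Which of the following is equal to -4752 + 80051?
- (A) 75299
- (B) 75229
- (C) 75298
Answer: A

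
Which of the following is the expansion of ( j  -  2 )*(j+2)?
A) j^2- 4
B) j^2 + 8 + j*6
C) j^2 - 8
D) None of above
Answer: A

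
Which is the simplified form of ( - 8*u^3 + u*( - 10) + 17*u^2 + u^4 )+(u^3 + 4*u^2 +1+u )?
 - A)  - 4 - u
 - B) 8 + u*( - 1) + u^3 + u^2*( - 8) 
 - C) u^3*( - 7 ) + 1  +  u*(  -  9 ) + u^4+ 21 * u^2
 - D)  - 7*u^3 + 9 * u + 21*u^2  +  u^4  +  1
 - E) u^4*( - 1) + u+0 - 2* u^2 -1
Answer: C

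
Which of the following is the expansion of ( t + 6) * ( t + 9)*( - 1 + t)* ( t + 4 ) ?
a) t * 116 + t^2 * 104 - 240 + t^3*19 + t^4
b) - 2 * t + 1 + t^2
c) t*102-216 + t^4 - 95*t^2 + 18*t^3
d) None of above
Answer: d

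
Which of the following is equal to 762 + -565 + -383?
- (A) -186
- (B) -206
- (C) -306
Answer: A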